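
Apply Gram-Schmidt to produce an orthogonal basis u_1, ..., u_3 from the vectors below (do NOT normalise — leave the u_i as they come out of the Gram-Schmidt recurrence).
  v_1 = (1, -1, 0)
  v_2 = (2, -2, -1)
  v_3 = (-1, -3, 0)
Orthogonal basis:
  u_1 = (1, -1, 0)
  u_2 = (0, 0, -1)
  u_3 = (-2, -2, 0)

Apply the Gram-Schmidt recurrence
  u_1 = v_1
  u_i = v_i − Σ_{j<i} ((v_i · u_j) / (u_j · u_j)) · u_j.

Step by step this gives:
  u_1 = (1, -1, 0)
  u_2 = (0, 0, -1)
  u_3 = (-2, -2, 0)

Orthogonality check:
  u_2 · u_1 = 0 (should be 0)
  u_3 · u_1 = 0 (should be 0)
  u_3 · u_2 = 0 (should be 0)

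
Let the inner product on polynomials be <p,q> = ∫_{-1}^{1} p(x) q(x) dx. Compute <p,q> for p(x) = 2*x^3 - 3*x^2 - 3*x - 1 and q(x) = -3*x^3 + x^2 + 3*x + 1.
<p,q> = -796/105

Expand the product: p(x)·q(x) = -6*x^6 + 11*x^5 + 12*x^4 - 7*x^3 - 13*x^2 - 6*x - 1.
∫_{-1}^{1} of each monomial x^k gives [2/(k+1) if k even, 0 if k odd]. Integrating term-by-term (or equivalently evaluating the antiderivative F(x) = -6*x^7/7 + 11*x^6/6 + 12*x^5/5 - 7*x^4/4 - 13*x^3/3 - 3*x^2 - x at the endpoints):
  F(1) − F(−1) = -939/140 − (367/420) = -796/105.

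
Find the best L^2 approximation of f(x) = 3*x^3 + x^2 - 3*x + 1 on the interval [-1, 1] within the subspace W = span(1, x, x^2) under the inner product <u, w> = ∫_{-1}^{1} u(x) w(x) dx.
g(x) = x^2 - 6*x/5 + 1

The best approximation g ∈ W is the orthogonal projection of f onto W. Writing g = a_0 + a_1 x + a_2 x^2, the coefficients solve the normal equations G · a = b where
  G_{ij} = <φ_i, φ_j> and b_i = <f, φ_i>, with φ_0 = 1, φ_1 = x, φ_2 = x^2.
G =
  [2, 0, 2/3]
  [0, 2/3, 0]
  [2/3, 0, 2/5],
b = (8/3, -4/5, 16/15).
Solving gives a_0 = 1, a_1 = -6/5, a_2 = 1, so
  g(x) = x^2 - 6*x/5 + 1.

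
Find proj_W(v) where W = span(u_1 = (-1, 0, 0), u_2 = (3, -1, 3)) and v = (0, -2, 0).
proj_W(v) = (0, -1/5, 3/5)

Set up U = [u_1 | ... | u_2] ∈ R^(3×2). The projector onto W = col(U) is P = U (U^T U)^(-1) U^T.
Compute U^T U =
  [1, -3]
  [-3, 19],
and U^T v = (0, 2).
Solve U^T U · c = U^T v for the coefficients: c = (3/5, 1/5). The projection is proj_W(v) = U c.
Check: (v - proj_W(v)) · u_1 = 0  (should be 0).
Check: (v - proj_W(v)) · u_2 = 0  (should be 0).
Result: proj_W(v) = (0, -1/5, 3/5).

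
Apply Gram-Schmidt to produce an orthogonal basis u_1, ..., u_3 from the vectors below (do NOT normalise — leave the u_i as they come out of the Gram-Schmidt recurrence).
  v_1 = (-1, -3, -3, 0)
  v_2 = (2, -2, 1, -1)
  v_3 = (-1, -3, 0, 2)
Orthogonal basis:
  u_1 = (-1, -3, -3, 0)
  u_2 = (39/19, -35/19, 22/19, -1)
  u_3 = (-7/9, -31/27, 38/27, 58/27)

Apply the Gram-Schmidt recurrence
  u_1 = v_1
  u_i = v_i − Σ_{j<i} ((v_i · u_j) / (u_j · u_j)) · u_j.

Step by step this gives:
  u_1 = (-1, -3, -3, 0)
  u_2 = (39/19, -35/19, 22/19, -1)
  u_3 = (-7/9, -31/27, 38/27, 58/27)

Orthogonality check:
  u_2 · u_1 = 0 (should be 0)
  u_3 · u_1 = 0 (should be 0)
  u_3 · u_2 = 0 (should be 0)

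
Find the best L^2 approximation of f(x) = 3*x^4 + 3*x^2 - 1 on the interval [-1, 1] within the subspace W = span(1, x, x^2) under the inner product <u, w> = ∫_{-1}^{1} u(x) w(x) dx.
g(x) = 39*x^2/7 - 44/35

The best approximation g ∈ W is the orthogonal projection of f onto W. Writing g = a_0 + a_1 x + a_2 x^2, the coefficients solve the normal equations G · a = b where
  G_{ij} = <φ_i, φ_j> and b_i = <f, φ_i>, with φ_0 = 1, φ_1 = x, φ_2 = x^2.
G =
  [2, 0, 2/3]
  [0, 2/3, 0]
  [2/3, 0, 2/5],
b = (6/5, 0, 146/105).
Solving gives a_0 = -44/35, a_1 = 0, a_2 = 39/7, so
  g(x) = 39*x^2/7 - 44/35.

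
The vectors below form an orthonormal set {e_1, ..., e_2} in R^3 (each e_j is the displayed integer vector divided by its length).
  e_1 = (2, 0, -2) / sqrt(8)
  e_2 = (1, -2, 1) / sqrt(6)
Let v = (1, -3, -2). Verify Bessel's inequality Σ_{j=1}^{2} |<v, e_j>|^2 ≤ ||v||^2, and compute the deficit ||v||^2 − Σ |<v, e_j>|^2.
Σ |<v, e_j>|^2 = 26/3; ||v||^2 = 14; deficit = 16/3

Write each e_j = u_j / sqrt(<u_j, u_j>) where u_j is the displayed integer vector. Then <v, e_j> = <v, u_j> / sqrt(<u_j, u_j>), so |<v, e_j>|^2 = <v, u_j>^2 / <u_j, u_j>.
Coefficients: <v, e_1> = 6/sqrt(8), <v, e_2> = 5/sqrt(6).
Square and sum: Σ |<v, e_j>|^2 = 26/3.
Compute ||v||^2 = v·v = 14.
Deficit = 14 − 26/3 = 16/3 ≥ 0, confirming Bessel's inequality. (The deficit equals ||v − Σ <v,e_j> e_j||^2, the squared distance from v to span{e_j}.)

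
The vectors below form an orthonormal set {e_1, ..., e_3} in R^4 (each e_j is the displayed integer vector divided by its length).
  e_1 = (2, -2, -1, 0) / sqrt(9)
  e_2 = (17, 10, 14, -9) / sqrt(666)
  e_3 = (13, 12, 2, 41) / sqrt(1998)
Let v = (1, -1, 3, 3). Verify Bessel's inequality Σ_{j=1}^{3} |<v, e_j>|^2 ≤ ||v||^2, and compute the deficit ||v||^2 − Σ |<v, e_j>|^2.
Σ |<v, e_j>|^2 = 251/27; ||v||^2 = 20; deficit = 289/27

Write each e_j = u_j / sqrt(<u_j, u_j>) where u_j is the displayed integer vector. Then <v, e_j> = <v, u_j> / sqrt(<u_j, u_j>), so |<v, e_j>|^2 = <v, u_j>^2 / <u_j, u_j>.
Coefficients: <v, e_1> = 1/sqrt(9), <v, e_2> = 22/sqrt(666), <v, e_3> = 130/sqrt(1998).
Square and sum: Σ |<v, e_j>|^2 = 251/27.
Compute ||v||^2 = v·v = 20.
Deficit = 20 − 251/27 = 289/27 ≥ 0, confirming Bessel's inequality. (The deficit equals ||v − Σ <v,e_j> e_j||^2, the squared distance from v to span{e_j}.)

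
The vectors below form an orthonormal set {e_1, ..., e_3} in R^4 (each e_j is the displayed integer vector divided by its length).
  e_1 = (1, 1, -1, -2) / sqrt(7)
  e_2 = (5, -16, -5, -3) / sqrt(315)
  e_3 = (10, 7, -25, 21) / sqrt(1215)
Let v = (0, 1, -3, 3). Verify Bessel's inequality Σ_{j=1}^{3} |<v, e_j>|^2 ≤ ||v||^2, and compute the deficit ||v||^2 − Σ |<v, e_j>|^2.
Σ |<v, e_j>|^2 = 4421/243; ||v||^2 = 19; deficit = 196/243

Write each e_j = u_j / sqrt(<u_j, u_j>) where u_j is the displayed integer vector. Then <v, e_j> = <v, u_j> / sqrt(<u_j, u_j>), so |<v, e_j>|^2 = <v, u_j>^2 / <u_j, u_j>.
Coefficients: <v, e_1> = -2/sqrt(7), <v, e_2> = -10/sqrt(315), <v, e_3> = 145/sqrt(1215).
Square and sum: Σ |<v, e_j>|^2 = 4421/243.
Compute ||v||^2 = v·v = 19.
Deficit = 19 − 4421/243 = 196/243 ≥ 0, confirming Bessel's inequality. (The deficit equals ||v − Σ <v,e_j> e_j||^2, the squared distance from v to span{e_j}.)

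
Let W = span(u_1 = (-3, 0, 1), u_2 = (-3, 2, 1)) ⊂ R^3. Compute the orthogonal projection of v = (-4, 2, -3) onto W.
proj_W(v) = (-27/10, 2, 9/10)

Set up U = [u_1 | ... | u_2] ∈ R^(3×2). The projector onto W = col(U) is P = U (U^T U)^(-1) U^T.
Compute U^T U =
  [10, 10]
  [10, 14],
and U^T v = (9, 13).
Solve U^T U · c = U^T v for the coefficients: c = (-1/10, 1). The projection is proj_W(v) = U c.
Check: (v - proj_W(v)) · u_1 = 0  (should be 0).
Check: (v - proj_W(v)) · u_2 = 0  (should be 0).
Result: proj_W(v) = (-27/10, 2, 9/10).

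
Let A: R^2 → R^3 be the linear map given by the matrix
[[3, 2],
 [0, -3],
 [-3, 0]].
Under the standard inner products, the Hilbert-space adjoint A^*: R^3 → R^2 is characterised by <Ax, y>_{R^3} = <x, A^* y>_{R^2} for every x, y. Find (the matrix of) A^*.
A^* = A^T =
[[3, 0, -3],
 [2, -3, 0]]

For real matrices with standard dot products, the defining identity <Ax, y> = <x, A^* y> gives (Ax)^T y = x^T (A^*) y, i.e. x^T A^T y = x^T (A^*) y. Since this holds for all x, y, we must have A^* = A^T. Therefore
A^* =
[[3, 0, -3],
 [2, -3, 0]].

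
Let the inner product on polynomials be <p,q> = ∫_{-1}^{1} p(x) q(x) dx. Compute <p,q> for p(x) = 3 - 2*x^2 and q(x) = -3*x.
<p,q> = 0

Expand the product: p(x)·q(x) = 6*x^3 - 9*x.
∫_{-1}^{1} of each monomial x^k gives [2/(k+1) if k even, 0 if k odd]. Integrating term-by-term (or equivalently evaluating the antiderivative F(x) = 3*x^4/2 - 9*x^2/2 at the endpoints):
  F(1) − F(−1) = -3 − (-3) = 0.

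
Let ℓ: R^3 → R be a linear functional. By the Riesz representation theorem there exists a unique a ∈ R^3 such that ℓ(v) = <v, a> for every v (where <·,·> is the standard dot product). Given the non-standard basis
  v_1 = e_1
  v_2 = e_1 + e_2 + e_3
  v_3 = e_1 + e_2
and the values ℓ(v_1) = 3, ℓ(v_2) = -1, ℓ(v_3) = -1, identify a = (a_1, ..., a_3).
a = (3, -4, 0)

Write a = (a_1, ..., a_3) in the standard basis. For each basis vector v_i, ℓ(v_i) = <v_i, a> is a linear equation in the a_j's. Collect the n equations into a matrix system V a = ℓ, where row i of V is v_i (expressed in the standard basis). Since V is invertible (lower-triangular with 1s on the diagonal, up to permutation), solve by back-substitution:
  V =
[[1, 0, 0],
 [1, 1, 1],
 [1, 1, 0]]
  V a = (3, -1, -1)
Solving gives a = (3, -4, 0).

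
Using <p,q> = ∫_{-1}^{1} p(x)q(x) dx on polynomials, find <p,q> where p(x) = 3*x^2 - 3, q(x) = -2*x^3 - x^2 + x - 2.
<p,q> = 44/5

Expand the product: p(x)·q(x) = -6*x^5 - 3*x^4 + 9*x^3 - 3*x^2 - 3*x + 6.
∫_{-1}^{1} of each monomial x^k gives [2/(k+1) if k even, 0 if k odd]. Integrating term-by-term (or equivalently evaluating the antiderivative F(x) = -x^6 - 3*x^5/5 + 9*x^4/4 - x^3 - 3*x^2/2 + 6*x at the endpoints):
  F(1) − F(−1) = 83/20 − (-93/20) = 44/5.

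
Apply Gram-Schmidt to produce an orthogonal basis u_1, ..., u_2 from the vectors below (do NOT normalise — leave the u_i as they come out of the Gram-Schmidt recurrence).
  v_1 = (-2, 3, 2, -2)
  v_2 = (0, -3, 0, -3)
Orthogonal basis:
  u_1 = (-2, 3, 2, -2)
  u_2 = (-2/7, -18/7, 2/7, -23/7)

Apply the Gram-Schmidt recurrence
  u_1 = v_1
  u_i = v_i − Σ_{j<i} ((v_i · u_j) / (u_j · u_j)) · u_j.

Step by step this gives:
  u_1 = (-2, 3, 2, -2)
  u_2 = (-2/7, -18/7, 2/7, -23/7)

Orthogonality check:
  u_2 · u_1 = 0 (should be 0)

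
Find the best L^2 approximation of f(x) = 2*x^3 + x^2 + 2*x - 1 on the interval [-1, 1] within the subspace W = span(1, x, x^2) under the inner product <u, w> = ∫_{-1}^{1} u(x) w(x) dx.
g(x) = x^2 + 16*x/5 - 1

The best approximation g ∈ W is the orthogonal projection of f onto W. Writing g = a_0 + a_1 x + a_2 x^2, the coefficients solve the normal equations G · a = b where
  G_{ij} = <φ_i, φ_j> and b_i = <f, φ_i>, with φ_0 = 1, φ_1 = x, φ_2 = x^2.
G =
  [2, 0, 2/3]
  [0, 2/3, 0]
  [2/3, 0, 2/5],
b = (-4/3, 32/15, -4/15).
Solving gives a_0 = -1, a_1 = 16/5, a_2 = 1, so
  g(x) = x^2 + 16*x/5 - 1.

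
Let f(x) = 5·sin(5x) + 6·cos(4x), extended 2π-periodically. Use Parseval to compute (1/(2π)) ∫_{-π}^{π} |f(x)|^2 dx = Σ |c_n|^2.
Σ |c_n|^2 = 61/2

Expand |f|^2 and use orthogonality of {sin(nx), cos(mx)} on [-π, π]:
  ∫_{-π}^{π} sin(nx)^2 dx = π, ∫ cos(mx)^2 dx = π, and cross terms integrate to 0.
So ∫_{-π}^{π} f(x)^2 dx = 5^2 · π + 6^2 · π = (25 + 36)π.
Divide by 2π: (25 + 36)/2 = 61/2.
By Parseval, this equals Σ |c_n|^2.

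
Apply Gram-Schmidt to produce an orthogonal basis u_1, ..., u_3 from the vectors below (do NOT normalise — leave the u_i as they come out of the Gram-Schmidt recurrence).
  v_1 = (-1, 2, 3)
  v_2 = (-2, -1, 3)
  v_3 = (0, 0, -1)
Orthogonal basis:
  u_1 = (-1, 2, 3)
  u_2 = (-19/14, -16/7, 15/14)
  u_3 = (-9/23, 3/23, -5/23)

Apply the Gram-Schmidt recurrence
  u_1 = v_1
  u_i = v_i − Σ_{j<i} ((v_i · u_j) / (u_j · u_j)) · u_j.

Step by step this gives:
  u_1 = (-1, 2, 3)
  u_2 = (-19/14, -16/7, 15/14)
  u_3 = (-9/23, 3/23, -5/23)

Orthogonality check:
  u_2 · u_1 = 0 (should be 0)
  u_3 · u_1 = 0 (should be 0)
  u_3 · u_2 = 0 (should be 0)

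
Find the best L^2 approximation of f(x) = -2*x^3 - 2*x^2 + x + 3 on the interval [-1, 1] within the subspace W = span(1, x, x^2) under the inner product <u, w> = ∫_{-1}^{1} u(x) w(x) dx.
g(x) = -2*x^2 - x/5 + 3

The best approximation g ∈ W is the orthogonal projection of f onto W. Writing g = a_0 + a_1 x + a_2 x^2, the coefficients solve the normal equations G · a = b where
  G_{ij} = <φ_i, φ_j> and b_i = <f, φ_i>, with φ_0 = 1, φ_1 = x, φ_2 = x^2.
G =
  [2, 0, 2/3]
  [0, 2/3, 0]
  [2/3, 0, 2/5],
b = (14/3, -2/15, 6/5).
Solving gives a_0 = 3, a_1 = -1/5, a_2 = -2, so
  g(x) = -2*x^2 - x/5 + 3.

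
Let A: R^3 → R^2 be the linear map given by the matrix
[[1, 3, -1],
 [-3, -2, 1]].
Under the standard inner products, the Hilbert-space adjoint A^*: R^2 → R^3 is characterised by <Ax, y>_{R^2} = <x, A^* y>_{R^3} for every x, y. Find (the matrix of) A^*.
A^* = A^T =
[[1, -3],
 [3, -2],
 [-1, 1]]

For real matrices with standard dot products, the defining identity <Ax, y> = <x, A^* y> gives (Ax)^T y = x^T (A^*) y, i.e. x^T A^T y = x^T (A^*) y. Since this holds for all x, y, we must have A^* = A^T. Therefore
A^* =
[[1, -3],
 [3, -2],
 [-1, 1]].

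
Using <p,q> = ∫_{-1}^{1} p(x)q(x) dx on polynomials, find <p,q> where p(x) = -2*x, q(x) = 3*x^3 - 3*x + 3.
<p,q> = 8/5

Expand the product: p(x)·q(x) = -6*x^4 + 6*x^2 - 6*x.
∫_{-1}^{1} of each monomial x^k gives [2/(k+1) if k even, 0 if k odd]. Integrating term-by-term (or equivalently evaluating the antiderivative F(x) = -6*x^5/5 + 2*x^3 - 3*x^2 at the endpoints):
  F(1) − F(−1) = -11/5 − (-19/5) = 8/5.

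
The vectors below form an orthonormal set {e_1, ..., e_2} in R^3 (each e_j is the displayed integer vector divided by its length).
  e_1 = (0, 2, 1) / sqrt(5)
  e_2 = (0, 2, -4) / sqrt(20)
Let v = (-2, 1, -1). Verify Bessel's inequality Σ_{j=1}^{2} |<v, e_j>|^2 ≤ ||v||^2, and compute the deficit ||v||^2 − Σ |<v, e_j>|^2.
Σ |<v, e_j>|^2 = 2; ||v||^2 = 6; deficit = 4

Write each e_j = u_j / sqrt(<u_j, u_j>) where u_j is the displayed integer vector. Then <v, e_j> = <v, u_j> / sqrt(<u_j, u_j>), so |<v, e_j>|^2 = <v, u_j>^2 / <u_j, u_j>.
Coefficients: <v, e_1> = 1/sqrt(5), <v, e_2> = 6/sqrt(20).
Square and sum: Σ |<v, e_j>|^2 = 2.
Compute ||v||^2 = v·v = 6.
Deficit = 6 − 2 = 4 ≥ 0, confirming Bessel's inequality. (The deficit equals ||v − Σ <v,e_j> e_j||^2, the squared distance from v to span{e_j}.)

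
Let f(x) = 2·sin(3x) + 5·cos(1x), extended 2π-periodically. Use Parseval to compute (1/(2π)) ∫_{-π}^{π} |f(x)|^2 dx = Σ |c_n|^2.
Σ |c_n|^2 = 29/2

Expand |f|^2 and use orthogonality of {sin(nx), cos(mx)} on [-π, π]:
  ∫_{-π}^{π} sin(nx)^2 dx = π, ∫ cos(mx)^2 dx = π, and cross terms integrate to 0.
So ∫_{-π}^{π} f(x)^2 dx = 2^2 · π + 5^2 · π = (4 + 25)π.
Divide by 2π: (4 + 25)/2 = 29/2.
By Parseval, this equals Σ |c_n|^2.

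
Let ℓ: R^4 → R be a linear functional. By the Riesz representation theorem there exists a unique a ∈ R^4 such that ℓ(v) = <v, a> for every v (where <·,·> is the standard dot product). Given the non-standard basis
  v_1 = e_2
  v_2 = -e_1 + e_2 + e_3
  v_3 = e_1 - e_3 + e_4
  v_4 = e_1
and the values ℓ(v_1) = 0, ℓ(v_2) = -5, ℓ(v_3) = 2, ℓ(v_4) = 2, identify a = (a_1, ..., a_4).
a = (2, 0, -3, -3)

Write a = (a_1, ..., a_4) in the standard basis. For each basis vector v_i, ℓ(v_i) = <v_i, a> is a linear equation in the a_j's. Collect the n equations into a matrix system V a = ℓ, where row i of V is v_i (expressed in the standard basis). Since V is invertible (lower-triangular with 1s on the diagonal, up to permutation), solve by back-substitution:
  V =
[[0, 1, 0, 0],
 [-1, 1, 1, 0],
 [1, 0, -1, 1],
 [1, 0, 0, 0]]
  V a = (0, -5, 2, 2)
Solving gives a = (2, 0, -3, -3).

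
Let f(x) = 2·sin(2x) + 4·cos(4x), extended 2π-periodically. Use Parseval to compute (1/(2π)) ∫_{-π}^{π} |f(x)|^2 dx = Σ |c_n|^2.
Σ |c_n|^2 = 10

Expand |f|^2 and use orthogonality of {sin(nx), cos(mx)} on [-π, π]:
  ∫_{-π}^{π} sin(nx)^2 dx = π, ∫ cos(mx)^2 dx = π, and cross terms integrate to 0.
So ∫_{-π}^{π} f(x)^2 dx = 2^2 · π + 4^2 · π = (4 + 16)π.
Divide by 2π: (4 + 16)/2 = 10.
By Parseval, this equals Σ |c_n|^2.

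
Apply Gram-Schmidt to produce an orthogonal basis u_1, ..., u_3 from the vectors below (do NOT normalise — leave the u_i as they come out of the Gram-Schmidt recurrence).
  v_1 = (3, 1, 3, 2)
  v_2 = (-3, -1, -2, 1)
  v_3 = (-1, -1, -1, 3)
Orthogonal basis:
  u_1 = (3, 1, 3, 2)
  u_2 = (-27/23, -9/23, -4/23, 51/23)
  u_3 = (97/149, -67/149, -96/149, 32/149)

Apply the Gram-Schmidt recurrence
  u_1 = v_1
  u_i = v_i − Σ_{j<i} ((v_i · u_j) / (u_j · u_j)) · u_j.

Step by step this gives:
  u_1 = (3, 1, 3, 2)
  u_2 = (-27/23, -9/23, -4/23, 51/23)
  u_3 = (97/149, -67/149, -96/149, 32/149)

Orthogonality check:
  u_2 · u_1 = 0 (should be 0)
  u_3 · u_1 = 0 (should be 0)
  u_3 · u_2 = 0 (should be 0)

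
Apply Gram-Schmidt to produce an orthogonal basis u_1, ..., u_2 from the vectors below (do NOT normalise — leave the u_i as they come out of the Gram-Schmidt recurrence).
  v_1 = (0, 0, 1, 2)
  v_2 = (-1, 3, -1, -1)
Orthogonal basis:
  u_1 = (0, 0, 1, 2)
  u_2 = (-1, 3, -2/5, 1/5)

Apply the Gram-Schmidt recurrence
  u_1 = v_1
  u_i = v_i − Σ_{j<i} ((v_i · u_j) / (u_j · u_j)) · u_j.

Step by step this gives:
  u_1 = (0, 0, 1, 2)
  u_2 = (-1, 3, -2/5, 1/5)

Orthogonality check:
  u_2 · u_1 = 0 (should be 0)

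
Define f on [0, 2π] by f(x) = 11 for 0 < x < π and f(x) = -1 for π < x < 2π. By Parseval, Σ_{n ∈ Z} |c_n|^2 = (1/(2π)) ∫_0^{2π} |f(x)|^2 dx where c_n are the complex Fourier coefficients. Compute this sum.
Σ |c_n|^2 = 61

Parseval equates the L^2 energy of f (normalised by 1/(2π)) with the ℓ^2 sum of its Fourier coefficients: (1/(2π)) ∫_0^{2π} |f|^2 = Σ |c_n|^2.
Compute the left side: (1/(2π)) [∫_0^π 11^2 dx + ∫_π^{2π} (-1)^2 dx] = (1/(2π)) · (121π + 1π) = (121 + 1)/2 = 61.
So Σ_{n ∈ Z} |c_n|^2 = 61.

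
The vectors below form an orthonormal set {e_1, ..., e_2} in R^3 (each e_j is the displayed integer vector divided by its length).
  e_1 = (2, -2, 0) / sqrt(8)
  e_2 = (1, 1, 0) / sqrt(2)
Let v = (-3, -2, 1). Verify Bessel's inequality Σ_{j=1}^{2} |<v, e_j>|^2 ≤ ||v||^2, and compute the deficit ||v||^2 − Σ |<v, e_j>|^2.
Σ |<v, e_j>|^2 = 13; ||v||^2 = 14; deficit = 1

Write each e_j = u_j / sqrt(<u_j, u_j>) where u_j is the displayed integer vector. Then <v, e_j> = <v, u_j> / sqrt(<u_j, u_j>), so |<v, e_j>|^2 = <v, u_j>^2 / <u_j, u_j>.
Coefficients: <v, e_1> = -2/sqrt(8), <v, e_2> = -5/sqrt(2).
Square and sum: Σ |<v, e_j>|^2 = 13.
Compute ||v||^2 = v·v = 14.
Deficit = 14 − 13 = 1 ≥ 0, confirming Bessel's inequality. (The deficit equals ||v − Σ <v,e_j> e_j||^2, the squared distance from v to span{e_j}.)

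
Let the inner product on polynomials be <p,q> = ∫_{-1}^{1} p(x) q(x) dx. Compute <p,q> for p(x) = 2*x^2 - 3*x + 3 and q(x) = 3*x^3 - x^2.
<p,q> = -32/5

Expand the product: p(x)·q(x) = 6*x^5 - 11*x^4 + 12*x^3 - 3*x^2.
∫_{-1}^{1} of each monomial x^k gives [2/(k+1) if k even, 0 if k odd]. Integrating term-by-term (or equivalently evaluating the antiderivative F(x) = x^6 - 11*x^5/5 + 3*x^4 - x^3 at the endpoints):
  F(1) − F(−1) = 4/5 − (36/5) = -32/5.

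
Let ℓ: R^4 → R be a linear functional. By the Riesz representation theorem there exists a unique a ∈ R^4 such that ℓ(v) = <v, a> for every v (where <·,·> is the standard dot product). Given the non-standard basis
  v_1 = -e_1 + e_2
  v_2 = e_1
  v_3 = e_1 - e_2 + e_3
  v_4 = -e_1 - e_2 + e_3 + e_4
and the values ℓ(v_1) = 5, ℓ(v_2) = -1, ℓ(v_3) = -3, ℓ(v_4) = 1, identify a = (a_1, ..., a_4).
a = (-1, 4, 2, 2)

Write a = (a_1, ..., a_4) in the standard basis. For each basis vector v_i, ℓ(v_i) = <v_i, a> is a linear equation in the a_j's. Collect the n equations into a matrix system V a = ℓ, where row i of V is v_i (expressed in the standard basis). Since V is invertible (lower-triangular with 1s on the diagonal, up to permutation), solve by back-substitution:
  V =
[[-1, 1, 0, 0],
 [1, 0, 0, 0],
 [1, -1, 1, 0],
 [-1, -1, 1, 1]]
  V a = (5, -1, -3, 1)
Solving gives a = (-1, 4, 2, 2).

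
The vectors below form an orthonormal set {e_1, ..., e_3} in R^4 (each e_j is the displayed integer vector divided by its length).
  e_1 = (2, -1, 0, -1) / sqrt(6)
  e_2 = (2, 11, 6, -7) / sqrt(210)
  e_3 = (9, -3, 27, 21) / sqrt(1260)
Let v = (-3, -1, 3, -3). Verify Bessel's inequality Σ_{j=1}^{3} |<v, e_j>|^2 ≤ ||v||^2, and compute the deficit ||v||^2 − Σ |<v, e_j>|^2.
Σ |<v, e_j>|^2 = 3; ||v||^2 = 28; deficit = 25

Write each e_j = u_j / sqrt(<u_j, u_j>) where u_j is the displayed integer vector. Then <v, e_j> = <v, u_j> / sqrt(<u_j, u_j>), so |<v, e_j>|^2 = <v, u_j>^2 / <u_j, u_j>.
Coefficients: <v, e_1> = -2/sqrt(6), <v, e_2> = 22/sqrt(210), <v, e_3> = -6/sqrt(1260).
Square and sum: Σ |<v, e_j>|^2 = 3.
Compute ||v||^2 = v·v = 28.
Deficit = 28 − 3 = 25 ≥ 0, confirming Bessel's inequality. (The deficit equals ||v − Σ <v,e_j> e_j||^2, the squared distance from v to span{e_j}.)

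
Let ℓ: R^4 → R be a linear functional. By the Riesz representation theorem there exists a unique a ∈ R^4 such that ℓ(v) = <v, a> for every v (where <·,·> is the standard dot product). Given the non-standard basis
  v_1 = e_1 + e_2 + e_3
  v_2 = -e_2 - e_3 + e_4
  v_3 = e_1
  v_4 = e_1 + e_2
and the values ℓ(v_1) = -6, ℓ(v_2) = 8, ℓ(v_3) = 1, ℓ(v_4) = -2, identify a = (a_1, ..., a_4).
a = (1, -3, -4, 1)

Write a = (a_1, ..., a_4) in the standard basis. For each basis vector v_i, ℓ(v_i) = <v_i, a> is a linear equation in the a_j's. Collect the n equations into a matrix system V a = ℓ, where row i of V is v_i (expressed in the standard basis). Since V is invertible (lower-triangular with 1s on the diagonal, up to permutation), solve by back-substitution:
  V =
[[1, 1, 1, 0],
 [0, -1, -1, 1],
 [1, 0, 0, 0],
 [1, 1, 0, 0]]
  V a = (-6, 8, 1, -2)
Solving gives a = (1, -3, -4, 1).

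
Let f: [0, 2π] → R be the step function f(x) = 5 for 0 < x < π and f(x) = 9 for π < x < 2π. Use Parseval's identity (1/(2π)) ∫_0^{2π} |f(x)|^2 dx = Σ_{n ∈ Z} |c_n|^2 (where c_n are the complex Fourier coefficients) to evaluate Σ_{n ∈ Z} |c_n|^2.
Σ |c_n|^2 = 53

Parseval equates the L^2 energy of f (normalised by 1/(2π)) with the ℓ^2 sum of its Fourier coefficients: (1/(2π)) ∫_0^{2π} |f|^2 = Σ |c_n|^2.
Compute the left side: (1/(2π)) [∫_0^π 5^2 dx + ∫_π^{2π} 9^2 dx] = (1/(2π)) · (25π + 81π) = (25 + 81)/2 = 53.
So Σ_{n ∈ Z} |c_n|^2 = 53.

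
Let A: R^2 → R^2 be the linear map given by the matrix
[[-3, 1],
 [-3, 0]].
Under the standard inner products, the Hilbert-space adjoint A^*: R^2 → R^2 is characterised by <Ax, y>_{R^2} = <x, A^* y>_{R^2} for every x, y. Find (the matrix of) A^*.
A^* = A^T =
[[-3, -3],
 [1, 0]]

For real matrices with standard dot products, the defining identity <Ax, y> = <x, A^* y> gives (Ax)^T y = x^T (A^*) y, i.e. x^T A^T y = x^T (A^*) y. Since this holds for all x, y, we must have A^* = A^T. Therefore
A^* =
[[-3, -3],
 [1, 0]].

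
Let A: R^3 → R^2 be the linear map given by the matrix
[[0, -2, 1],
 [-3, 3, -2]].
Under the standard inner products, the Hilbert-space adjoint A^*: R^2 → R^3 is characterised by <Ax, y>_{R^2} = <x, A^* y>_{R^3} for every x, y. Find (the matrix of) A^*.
A^* = A^T =
[[0, -3],
 [-2, 3],
 [1, -2]]

For real matrices with standard dot products, the defining identity <Ax, y> = <x, A^* y> gives (Ax)^T y = x^T (A^*) y, i.e. x^T A^T y = x^T (A^*) y. Since this holds for all x, y, we must have A^* = A^T. Therefore
A^* =
[[0, -3],
 [-2, 3],
 [1, -2]].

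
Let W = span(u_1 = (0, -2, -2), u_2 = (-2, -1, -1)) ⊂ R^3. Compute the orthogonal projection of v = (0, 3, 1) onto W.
proj_W(v) = (0, 2, 2)

Set up U = [u_1 | ... | u_2] ∈ R^(3×2). The projector onto W = col(U) is P = U (U^T U)^(-1) U^T.
Compute U^T U =
  [8, 4]
  [4, 6],
and U^T v = (-8, -4).
Solve U^T U · c = U^T v for the coefficients: c = (-1, 0). The projection is proj_W(v) = U c.
Check: (v - proj_W(v)) · u_1 = 0  (should be 0).
Check: (v - proj_W(v)) · u_2 = 0  (should be 0).
Result: proj_W(v) = (0, 2, 2).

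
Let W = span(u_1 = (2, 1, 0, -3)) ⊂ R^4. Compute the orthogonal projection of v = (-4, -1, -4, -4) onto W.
proj_W(v) = (3/7, 3/14, 0, -9/14)

Set up U = [u_1 | ... | u_1] ∈ R^(4×1). The projector onto W = col(U) is P = U (U^T U)^(-1) U^T.
Compute U^T U =
  [14],
and U^T v = (3).
Solve U^T U · c = U^T v for the coefficients: c = (3/14). The projection is proj_W(v) = U c.
Check: (v - proj_W(v)) · u_1 = 0  (should be 0).
Result: proj_W(v) = (3/7, 3/14, 0, -9/14).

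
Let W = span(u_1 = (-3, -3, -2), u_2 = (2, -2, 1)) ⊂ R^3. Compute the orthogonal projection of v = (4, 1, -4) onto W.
proj_W(v) = (237/194, 117/194, 74/97)

Set up U = [u_1 | ... | u_2] ∈ R^(3×2). The projector onto W = col(U) is P = U (U^T U)^(-1) U^T.
Compute U^T U =
  [22, -2]
  [-2, 9],
and U^T v = (-7, 2).
Solve U^T U · c = U^T v for the coefficients: c = (-59/194, 15/97). The projection is proj_W(v) = U c.
Check: (v - proj_W(v)) · u_1 = 0  (should be 0).
Check: (v - proj_W(v)) · u_2 = 0  (should be 0).
Result: proj_W(v) = (237/194, 117/194, 74/97).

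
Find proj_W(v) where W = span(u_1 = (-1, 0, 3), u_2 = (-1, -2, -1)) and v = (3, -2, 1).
proj_W(v) = (0, 0, 0)

Set up U = [u_1 | ... | u_2] ∈ R^(3×2). The projector onto W = col(U) is P = U (U^T U)^(-1) U^T.
Compute U^T U =
  [10, -2]
  [-2, 6],
and U^T v = (0, 0).
Solve U^T U · c = U^T v for the coefficients: c = (0, 0). The projection is proj_W(v) = U c.
Check: (v - proj_W(v)) · u_1 = 0  (should be 0).
Check: (v - proj_W(v)) · u_2 = 0  (should be 0).
Result: proj_W(v) = (0, 0, 0).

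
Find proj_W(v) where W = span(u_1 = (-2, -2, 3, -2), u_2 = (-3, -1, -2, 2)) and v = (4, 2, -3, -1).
proj_W(v) = (734/187, 486/187, -295/187, 114/187)

Set up U = [u_1 | ... | u_2] ∈ R^(4×2). The projector onto W = col(U) is P = U (U^T U)^(-1) U^T.
Compute U^T U =
  [21, -2]
  [-2, 18],
and U^T v = (-19, -10).
Solve U^T U · c = U^T v for the coefficients: c = (-181/187, -124/187). The projection is proj_W(v) = U c.
Check: (v - proj_W(v)) · u_1 = 0  (should be 0).
Check: (v - proj_W(v)) · u_2 = 0  (should be 0).
Result: proj_W(v) = (734/187, 486/187, -295/187, 114/187).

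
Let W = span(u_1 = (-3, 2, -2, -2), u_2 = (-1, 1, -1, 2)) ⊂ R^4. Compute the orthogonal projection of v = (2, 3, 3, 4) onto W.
proj_W(v) = (30/23, -32/69, 32/69, 284/69)

Set up U = [u_1 | ... | u_2] ∈ R^(4×2). The projector onto W = col(U) is P = U (U^T U)^(-1) U^T.
Compute U^T U =
  [21, 3]
  [3, 7],
and U^T v = (-14, 6).
Solve U^T U · c = U^T v for the coefficients: c = (-58/69, 28/23). The projection is proj_W(v) = U c.
Check: (v - proj_W(v)) · u_1 = 0  (should be 0).
Check: (v - proj_W(v)) · u_2 = 0  (should be 0).
Result: proj_W(v) = (30/23, -32/69, 32/69, 284/69).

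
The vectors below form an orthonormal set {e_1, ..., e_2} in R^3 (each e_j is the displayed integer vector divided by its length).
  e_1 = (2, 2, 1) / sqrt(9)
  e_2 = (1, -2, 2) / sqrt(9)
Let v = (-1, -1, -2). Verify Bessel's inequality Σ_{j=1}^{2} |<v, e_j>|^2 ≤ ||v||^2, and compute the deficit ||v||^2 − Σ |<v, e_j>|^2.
Σ |<v, e_j>|^2 = 5; ||v||^2 = 6; deficit = 1

Write each e_j = u_j / sqrt(<u_j, u_j>) where u_j is the displayed integer vector. Then <v, e_j> = <v, u_j> / sqrt(<u_j, u_j>), so |<v, e_j>|^2 = <v, u_j>^2 / <u_j, u_j>.
Coefficients: <v, e_1> = -6/sqrt(9), <v, e_2> = -3/sqrt(9).
Square and sum: Σ |<v, e_j>|^2 = 5.
Compute ||v||^2 = v·v = 6.
Deficit = 6 − 5 = 1 ≥ 0, confirming Bessel's inequality. (The deficit equals ||v − Σ <v,e_j> e_j||^2, the squared distance from v to span{e_j}.)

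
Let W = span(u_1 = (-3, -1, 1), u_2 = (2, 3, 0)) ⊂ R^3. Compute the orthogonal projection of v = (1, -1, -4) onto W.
proj_W(v) = (131/62, -54/31, -87/62)

Set up U = [u_1 | ... | u_2] ∈ R^(3×2). The projector onto W = col(U) is P = U (U^T U)^(-1) U^T.
Compute U^T U =
  [11, -9]
  [-9, 13],
and U^T v = (-6, -1).
Solve U^T U · c = U^T v for the coefficients: c = (-87/62, -65/62). The projection is proj_W(v) = U c.
Check: (v - proj_W(v)) · u_1 = 0  (should be 0).
Check: (v - proj_W(v)) · u_2 = 0  (should be 0).
Result: proj_W(v) = (131/62, -54/31, -87/62).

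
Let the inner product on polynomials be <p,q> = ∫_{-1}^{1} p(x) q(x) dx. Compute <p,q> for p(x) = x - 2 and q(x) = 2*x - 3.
<p,q> = 40/3

Expand the product: p(x)·q(x) = 2*x^2 - 7*x + 6.
∫_{-1}^{1} of each monomial x^k gives [2/(k+1) if k even, 0 if k odd]. Integrating term-by-term (or equivalently evaluating the antiderivative F(x) = 2*x^3/3 - 7*x^2/2 + 6*x at the endpoints):
  F(1) − F(−1) = 19/6 − (-61/6) = 40/3.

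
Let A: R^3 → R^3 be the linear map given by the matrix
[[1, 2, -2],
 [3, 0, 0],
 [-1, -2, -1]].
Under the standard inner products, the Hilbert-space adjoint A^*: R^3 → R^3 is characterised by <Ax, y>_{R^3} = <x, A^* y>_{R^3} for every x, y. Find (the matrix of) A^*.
A^* = A^T =
[[1, 3, -1],
 [2, 0, -2],
 [-2, 0, -1]]

For real matrices with standard dot products, the defining identity <Ax, y> = <x, A^* y> gives (Ax)^T y = x^T (A^*) y, i.e. x^T A^T y = x^T (A^*) y. Since this holds for all x, y, we must have A^* = A^T. Therefore
A^* =
[[1, 3, -1],
 [2, 0, -2],
 [-2, 0, -1]].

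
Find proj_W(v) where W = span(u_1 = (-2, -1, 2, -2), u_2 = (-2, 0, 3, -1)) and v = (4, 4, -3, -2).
proj_W(v) = (43/19, 8/19, -113/38, 59/38)

Set up U = [u_1 | ... | u_2] ∈ R^(4×2). The projector onto W = col(U) is P = U (U^T U)^(-1) U^T.
Compute U^T U =
  [13, 12]
  [12, 14],
and U^T v = (-14, -15).
Solve U^T U · c = U^T v for the coefficients: c = (-8/19, -27/38). The projection is proj_W(v) = U c.
Check: (v - proj_W(v)) · u_1 = 0  (should be 0).
Check: (v - proj_W(v)) · u_2 = 0  (should be 0).
Result: proj_W(v) = (43/19, 8/19, -113/38, 59/38).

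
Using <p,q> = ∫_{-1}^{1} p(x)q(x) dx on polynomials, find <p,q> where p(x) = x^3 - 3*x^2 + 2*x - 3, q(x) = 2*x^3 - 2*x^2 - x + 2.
<p,q> = -962/105

Expand the product: p(x)·q(x) = 2*x^6 - 8*x^5 + 9*x^4 - 5*x^3 - 2*x^2 + 7*x - 6.
∫_{-1}^{1} of each monomial x^k gives [2/(k+1) if k even, 0 if k odd]. Integrating term-by-term (or equivalently evaluating the antiderivative F(x) = 2*x^7/7 - 4*x^6/3 + 9*x^5/5 - 5*x^4/4 - 2*x^3/3 + 7*x^2/2 - 6*x at the endpoints):
  F(1) − F(−1) = -513/140 − (2309/420) = -962/105.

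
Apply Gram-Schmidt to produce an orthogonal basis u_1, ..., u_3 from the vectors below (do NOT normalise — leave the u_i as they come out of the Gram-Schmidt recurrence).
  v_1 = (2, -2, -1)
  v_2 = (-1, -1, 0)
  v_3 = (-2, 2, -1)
Orthogonal basis:
  u_1 = (2, -2, -1)
  u_2 = (-1, -1, 0)
  u_3 = (-4/9, 4/9, -16/9)

Apply the Gram-Schmidt recurrence
  u_1 = v_1
  u_i = v_i − Σ_{j<i} ((v_i · u_j) / (u_j · u_j)) · u_j.

Step by step this gives:
  u_1 = (2, -2, -1)
  u_2 = (-1, -1, 0)
  u_3 = (-4/9, 4/9, -16/9)

Orthogonality check:
  u_2 · u_1 = 0 (should be 0)
  u_3 · u_1 = 0 (should be 0)
  u_3 · u_2 = 0 (should be 0)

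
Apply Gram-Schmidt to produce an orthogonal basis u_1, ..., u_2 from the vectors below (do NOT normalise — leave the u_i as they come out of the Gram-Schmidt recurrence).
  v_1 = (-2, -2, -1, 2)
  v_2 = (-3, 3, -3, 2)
Orthogonal basis:
  u_1 = (-2, -2, -1, 2)
  u_2 = (-25/13, 53/13, -32/13, 12/13)

Apply the Gram-Schmidt recurrence
  u_1 = v_1
  u_i = v_i − Σ_{j<i} ((v_i · u_j) / (u_j · u_j)) · u_j.

Step by step this gives:
  u_1 = (-2, -2, -1, 2)
  u_2 = (-25/13, 53/13, -32/13, 12/13)

Orthogonality check:
  u_2 · u_1 = 0 (should be 0)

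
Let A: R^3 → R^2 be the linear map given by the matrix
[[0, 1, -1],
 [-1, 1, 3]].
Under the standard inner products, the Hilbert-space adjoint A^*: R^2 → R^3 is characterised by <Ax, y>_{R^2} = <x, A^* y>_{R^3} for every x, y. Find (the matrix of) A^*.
A^* = A^T =
[[0, -1],
 [1, 1],
 [-1, 3]]

For real matrices with standard dot products, the defining identity <Ax, y> = <x, A^* y> gives (Ax)^T y = x^T (A^*) y, i.e. x^T A^T y = x^T (A^*) y. Since this holds for all x, y, we must have A^* = A^T. Therefore
A^* =
[[0, -1],
 [1, 1],
 [-1, 3]].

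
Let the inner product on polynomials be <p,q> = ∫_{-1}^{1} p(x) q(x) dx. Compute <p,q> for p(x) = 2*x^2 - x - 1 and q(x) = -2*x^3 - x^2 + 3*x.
<p,q> = -4/3

Expand the product: p(x)·q(x) = -4*x^5 + 9*x^3 - 2*x^2 - 3*x.
∫_{-1}^{1} of each monomial x^k gives [2/(k+1) if k even, 0 if k odd]. Integrating term-by-term (or equivalently evaluating the antiderivative F(x) = -2*x^6/3 + 9*x^4/4 - 2*x^3/3 - 3*x^2/2 at the endpoints):
  F(1) − F(−1) = -7/12 − (3/4) = -4/3.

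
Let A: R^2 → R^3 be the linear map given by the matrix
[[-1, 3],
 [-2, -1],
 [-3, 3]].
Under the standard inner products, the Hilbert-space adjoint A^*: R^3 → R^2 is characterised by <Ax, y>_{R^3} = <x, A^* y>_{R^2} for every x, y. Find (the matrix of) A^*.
A^* = A^T =
[[-1, -2, -3],
 [3, -1, 3]]

For real matrices with standard dot products, the defining identity <Ax, y> = <x, A^* y> gives (Ax)^T y = x^T (A^*) y, i.e. x^T A^T y = x^T (A^*) y. Since this holds for all x, y, we must have A^* = A^T. Therefore
A^* =
[[-1, -2, -3],
 [3, -1, 3]].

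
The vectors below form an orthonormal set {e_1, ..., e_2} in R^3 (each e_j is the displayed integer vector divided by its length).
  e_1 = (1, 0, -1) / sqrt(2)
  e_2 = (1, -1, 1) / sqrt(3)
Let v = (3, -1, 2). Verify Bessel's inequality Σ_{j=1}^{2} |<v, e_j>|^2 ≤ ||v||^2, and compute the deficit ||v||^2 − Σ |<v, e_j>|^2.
Σ |<v, e_j>|^2 = 25/2; ||v||^2 = 14; deficit = 3/2

Write each e_j = u_j / sqrt(<u_j, u_j>) where u_j is the displayed integer vector. Then <v, e_j> = <v, u_j> / sqrt(<u_j, u_j>), so |<v, e_j>|^2 = <v, u_j>^2 / <u_j, u_j>.
Coefficients: <v, e_1> = 1/sqrt(2), <v, e_2> = 6/sqrt(3).
Square and sum: Σ |<v, e_j>|^2 = 25/2.
Compute ||v||^2 = v·v = 14.
Deficit = 14 − 25/2 = 3/2 ≥ 0, confirming Bessel's inequality. (The deficit equals ||v − Σ <v,e_j> e_j||^2, the squared distance from v to span{e_j}.)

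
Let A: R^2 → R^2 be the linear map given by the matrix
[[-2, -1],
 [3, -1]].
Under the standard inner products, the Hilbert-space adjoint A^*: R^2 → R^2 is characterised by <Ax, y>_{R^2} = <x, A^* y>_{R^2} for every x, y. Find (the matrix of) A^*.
A^* = A^T =
[[-2, 3],
 [-1, -1]]

For real matrices with standard dot products, the defining identity <Ax, y> = <x, A^* y> gives (Ax)^T y = x^T (A^*) y, i.e. x^T A^T y = x^T (A^*) y. Since this holds for all x, y, we must have A^* = A^T. Therefore
A^* =
[[-2, 3],
 [-1, -1]].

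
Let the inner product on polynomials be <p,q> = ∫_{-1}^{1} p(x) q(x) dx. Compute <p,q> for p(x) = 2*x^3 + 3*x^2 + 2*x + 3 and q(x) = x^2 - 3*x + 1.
<p,q> = 24/5

Expand the product: p(x)·q(x) = 2*x^5 - 3*x^4 - 5*x^3 - 7*x + 3.
∫_{-1}^{1} of each monomial x^k gives [2/(k+1) if k even, 0 if k odd]. Integrating term-by-term (or equivalently evaluating the antiderivative F(x) = x^6/3 - 3*x^5/5 - 5*x^4/4 - 7*x^2/2 + 3*x at the endpoints):
  F(1) − F(−1) = -121/60 − (-409/60) = 24/5.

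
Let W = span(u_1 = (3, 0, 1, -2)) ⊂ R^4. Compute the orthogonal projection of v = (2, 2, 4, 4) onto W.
proj_W(v) = (3/7, 0, 1/7, -2/7)

Set up U = [u_1 | ... | u_1] ∈ R^(4×1). The projector onto W = col(U) is P = U (U^T U)^(-1) U^T.
Compute U^T U =
  [14],
and U^T v = (2).
Solve U^T U · c = U^T v for the coefficients: c = (1/7). The projection is proj_W(v) = U c.
Check: (v - proj_W(v)) · u_1 = 0  (should be 0).
Result: proj_W(v) = (3/7, 0, 1/7, -2/7).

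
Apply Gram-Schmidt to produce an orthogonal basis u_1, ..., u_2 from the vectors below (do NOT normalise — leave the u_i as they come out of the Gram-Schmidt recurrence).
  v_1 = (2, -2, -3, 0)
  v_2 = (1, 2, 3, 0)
Orthogonal basis:
  u_1 = (2, -2, -3, 0)
  u_2 = (39/17, 12/17, 18/17, 0)

Apply the Gram-Schmidt recurrence
  u_1 = v_1
  u_i = v_i − Σ_{j<i} ((v_i · u_j) / (u_j · u_j)) · u_j.

Step by step this gives:
  u_1 = (2, -2, -3, 0)
  u_2 = (39/17, 12/17, 18/17, 0)

Orthogonality check:
  u_2 · u_1 = 0 (should be 0)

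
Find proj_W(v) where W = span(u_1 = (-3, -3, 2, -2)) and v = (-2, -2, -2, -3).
proj_W(v) = (-21/13, -21/13, 14/13, -14/13)

Set up U = [u_1 | ... | u_1] ∈ R^(4×1). The projector onto W = col(U) is P = U (U^T U)^(-1) U^T.
Compute U^T U =
  [26],
and U^T v = (14).
Solve U^T U · c = U^T v for the coefficients: c = (7/13). The projection is proj_W(v) = U c.
Check: (v - proj_W(v)) · u_1 = 0  (should be 0).
Result: proj_W(v) = (-21/13, -21/13, 14/13, -14/13).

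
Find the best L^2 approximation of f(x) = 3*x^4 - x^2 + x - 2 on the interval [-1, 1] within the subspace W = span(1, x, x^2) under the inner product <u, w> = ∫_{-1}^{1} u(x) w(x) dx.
g(x) = 11*x^2/7 + x - 79/35

The best approximation g ∈ W is the orthogonal projection of f onto W. Writing g = a_0 + a_1 x + a_2 x^2, the coefficients solve the normal equations G · a = b where
  G_{ij} = <φ_i, φ_j> and b_i = <f, φ_i>, with φ_0 = 1, φ_1 = x, φ_2 = x^2.
G =
  [2, 0, 2/3]
  [0, 2/3, 0]
  [2/3, 0, 2/5],
b = (-52/15, 2/3, -92/105).
Solving gives a_0 = -79/35, a_1 = 1, a_2 = 11/7, so
  g(x) = 11*x^2/7 + x - 79/35.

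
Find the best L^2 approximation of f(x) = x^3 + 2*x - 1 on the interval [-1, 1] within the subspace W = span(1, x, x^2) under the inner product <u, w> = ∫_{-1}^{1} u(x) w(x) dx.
g(x) = 13*x/5 - 1

The best approximation g ∈ W is the orthogonal projection of f onto W. Writing g = a_0 + a_1 x + a_2 x^2, the coefficients solve the normal equations G · a = b where
  G_{ij} = <φ_i, φ_j> and b_i = <f, φ_i>, with φ_0 = 1, φ_1 = x, φ_2 = x^2.
G =
  [2, 0, 2/3]
  [0, 2/3, 0]
  [2/3, 0, 2/5],
b = (-2, 26/15, -2/3).
Solving gives a_0 = -1, a_1 = 13/5, a_2 = 0, so
  g(x) = 13*x/5 - 1.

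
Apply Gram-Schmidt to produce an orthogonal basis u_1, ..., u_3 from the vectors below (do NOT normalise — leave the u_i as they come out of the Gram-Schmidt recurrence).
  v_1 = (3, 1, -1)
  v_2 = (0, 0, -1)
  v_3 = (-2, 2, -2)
Orthogonal basis:
  u_1 = (3, 1, -1)
  u_2 = (-3/11, -1/11, -10/11)
  u_3 = (-4/5, 12/5, 0)

Apply the Gram-Schmidt recurrence
  u_1 = v_1
  u_i = v_i − Σ_{j<i} ((v_i · u_j) / (u_j · u_j)) · u_j.

Step by step this gives:
  u_1 = (3, 1, -1)
  u_2 = (-3/11, -1/11, -10/11)
  u_3 = (-4/5, 12/5, 0)

Orthogonality check:
  u_2 · u_1 = 0 (should be 0)
  u_3 · u_1 = 0 (should be 0)
  u_3 · u_2 = 0 (should be 0)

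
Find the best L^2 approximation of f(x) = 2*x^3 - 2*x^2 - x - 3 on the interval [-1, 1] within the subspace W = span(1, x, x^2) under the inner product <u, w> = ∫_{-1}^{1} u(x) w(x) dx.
g(x) = -2*x^2 + x/5 - 3

The best approximation g ∈ W is the orthogonal projection of f onto W. Writing g = a_0 + a_1 x + a_2 x^2, the coefficients solve the normal equations G · a = b where
  G_{ij} = <φ_i, φ_j> and b_i = <f, φ_i>, with φ_0 = 1, φ_1 = x, φ_2 = x^2.
G =
  [2, 0, 2/3]
  [0, 2/3, 0]
  [2/3, 0, 2/5],
b = (-22/3, 2/15, -14/5).
Solving gives a_0 = -3, a_1 = 1/5, a_2 = -2, so
  g(x) = -2*x^2 + x/5 - 3.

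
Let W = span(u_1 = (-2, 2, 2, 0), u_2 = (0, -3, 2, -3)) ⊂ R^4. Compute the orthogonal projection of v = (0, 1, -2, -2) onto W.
proj_W(v) = (23/65, -11/65, -31/65, 12/65)

Set up U = [u_1 | ... | u_2] ∈ R^(4×2). The projector onto W = col(U) is P = U (U^T U)^(-1) U^T.
Compute U^T U =
  [12, -2]
  [-2, 22],
and U^T v = (-2, -1).
Solve U^T U · c = U^T v for the coefficients: c = (-23/130, -4/65). The projection is proj_W(v) = U c.
Check: (v - proj_W(v)) · u_1 = 0  (should be 0).
Check: (v - proj_W(v)) · u_2 = 0  (should be 0).
Result: proj_W(v) = (23/65, -11/65, -31/65, 12/65).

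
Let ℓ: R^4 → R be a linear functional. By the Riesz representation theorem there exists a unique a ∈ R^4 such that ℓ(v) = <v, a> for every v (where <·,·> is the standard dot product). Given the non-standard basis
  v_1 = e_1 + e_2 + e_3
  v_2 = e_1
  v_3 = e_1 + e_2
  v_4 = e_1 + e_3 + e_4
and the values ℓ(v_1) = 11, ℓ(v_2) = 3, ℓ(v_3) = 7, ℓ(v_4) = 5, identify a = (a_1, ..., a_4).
a = (3, 4, 4, -2)

Write a = (a_1, ..., a_4) in the standard basis. For each basis vector v_i, ℓ(v_i) = <v_i, a> is a linear equation in the a_j's. Collect the n equations into a matrix system V a = ℓ, where row i of V is v_i (expressed in the standard basis). Since V is invertible (lower-triangular with 1s on the diagonal, up to permutation), solve by back-substitution:
  V =
[[1, 1, 1, 0],
 [1, 0, 0, 0],
 [1, 1, 0, 0],
 [1, 0, 1, 1]]
  V a = (11, 3, 7, 5)
Solving gives a = (3, 4, 4, -2).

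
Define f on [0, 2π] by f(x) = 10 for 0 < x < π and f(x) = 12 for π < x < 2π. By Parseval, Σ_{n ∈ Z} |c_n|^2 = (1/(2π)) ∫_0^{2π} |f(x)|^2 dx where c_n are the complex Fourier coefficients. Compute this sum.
Σ |c_n|^2 = 122

Parseval equates the L^2 energy of f (normalised by 1/(2π)) with the ℓ^2 sum of its Fourier coefficients: (1/(2π)) ∫_0^{2π} |f|^2 = Σ |c_n|^2.
Compute the left side: (1/(2π)) [∫_0^π 10^2 dx + ∫_π^{2π} 12^2 dx] = (1/(2π)) · (100π + 144π) = (100 + 144)/2 = 122.
So Σ_{n ∈ Z} |c_n|^2 = 122.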